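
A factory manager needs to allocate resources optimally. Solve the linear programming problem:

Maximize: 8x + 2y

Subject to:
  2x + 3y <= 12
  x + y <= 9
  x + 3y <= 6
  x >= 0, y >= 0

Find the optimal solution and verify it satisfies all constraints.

Feasible vertices: (0, 0), (0, 2), (6, 0)
Objective 8x + 2y at each vertex:
  (0, 0): 0
  (0, 2): 4
  (6, 0): 48
Maximum is 48 at (6, 0).
Verify constraints at (x, y) = (6, 0):
  2*6 + 3*0 = 12 <= 12 (active)
  1*6 + 1*0 = 6 <= 9
  1*6 + 3*0 = 6 <= 6 (active)
  x = 6 >= 0, y = 0 >= 0. All constraints satisfied.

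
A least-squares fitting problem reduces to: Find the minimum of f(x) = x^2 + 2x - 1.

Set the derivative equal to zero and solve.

f(x) = x^2 + 2x - 1
f'(x) = 2x + (2) = 0
x = -2/2 = -1
f(-1) = -2
Since f''(x) = 2 > 0, this is a minimum.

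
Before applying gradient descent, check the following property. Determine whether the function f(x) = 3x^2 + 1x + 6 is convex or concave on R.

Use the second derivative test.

f(x) = 3x^2 + 1x + 6
f'(x) = 6x + 1
f''(x) = 6
Since f''(x) = 6 > 0 for all x, f is convex on R.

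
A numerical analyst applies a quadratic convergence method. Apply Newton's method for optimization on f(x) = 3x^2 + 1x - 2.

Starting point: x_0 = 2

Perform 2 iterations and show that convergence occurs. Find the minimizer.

f(x) = 3x^2 + 1x - 2, f'(x) = 6x + (1), f''(x) = 6
Step 1: f'(2) = 13, x_1 = 2 - 13/6 = -1/6
Step 2: f'(-1/6) = 0, x_2 = -1/6 (converged)
Newton's method converges in 1 step for quadratics.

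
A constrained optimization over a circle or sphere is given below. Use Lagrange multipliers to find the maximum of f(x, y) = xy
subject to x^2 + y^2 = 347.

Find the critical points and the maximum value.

Lagrange conditions: y = 2*lambda*x and x = 2*lambda*y
If x = 0 then y = 0, violating the constraint, so x, y != 0.
Dividing: y/x = x/y => x^2 = y^2 => y = x or y = -x
Constraint: 2x^2 = 347 => x^2 = 347/2 => x = +/-sqrt(347/2)
Critical points: (sqrt(347/2), sqrt(347/2)), (-sqrt(347/2), -sqrt(347/2)), (sqrt(347/2), -sqrt(347/2)), (-sqrt(347/2), sqrt(347/2))
  y = x:  xy = x^2 = 347/2  at (sqrt(347/2), sqrt(347/2)) and (-sqrt(347/2), -sqrt(347/2))
  y = -x: xy = -x^2 = -347/2 at (sqrt(347/2), -sqrt(347/2)) and (-sqrt(347/2), sqrt(347/2))
Maximum xy = 347/2 at (sqrt(347/2), sqrt(347/2)) and (-sqrt(347/2), -sqrt(347/2))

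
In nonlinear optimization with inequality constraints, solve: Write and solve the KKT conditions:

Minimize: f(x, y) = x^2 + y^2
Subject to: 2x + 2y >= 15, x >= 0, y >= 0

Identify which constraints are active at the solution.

KKT conditions for min x^2 + y^2 s.t. 2x + 2y >= 15, x >= 0, y >= 0:
Stationarity: 2x = mu*2 + mu_x, 2y = mu*2 + mu_y, with mu, mu_x, mu_y >= 0
Complementary slackness: mu*(2x + 2y - 15) = 0, mu_x*x = 0, mu_y*y = 0
(0, 0) is infeasible (2*0 + 2*0 < 15), so if mu = 0 stationarity would force x = mu_x/2 >= 0, y = mu_y/2 >= 0 with mu_x*x = mu_y*y = 0, i.e. x = y = 0: contradiction. Hence mu > 0 and 2x + 2y = 15 is active.
Try x > 0, y > 0 (so mu_x = mu_y = 0): x = 2*mu/2, y = 2*mu/2
Substitute: 2*(2*mu/2) + 2*(2*mu/2) = 15
  mu*8/2 = 15 => mu = 15/4
x* = 15/4 > 0, y* = 15/4 > 0, consistent with mu_x = mu_y = 0.
f is convex and the constraints are linear, so this KKT point is the global minimum.
f* = 225/8
Active constraints: 2x + 2y >= 15 (holds with equality, mu = 15/4 > 0); x >= 0 and y >= 0 are inactive (mu_x = mu_y = 0).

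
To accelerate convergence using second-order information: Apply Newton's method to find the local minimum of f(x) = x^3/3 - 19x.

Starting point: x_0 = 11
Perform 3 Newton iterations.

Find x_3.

f(x) = x^3/3 - 19x
f'(x) = x^2 - 19, f''(x) = 2x
Newton update: x_{n+1} = x_n - (x_n^2 - 19)/(2*x_n)
Step 1: x_0 = 11, f'=102, f''=22, x_1 = 70/11
Step 2: x_1 = 70/11, f'=2601/121, f''=140/11, x_2 = 7199/1540
Step 3: x_2 = 7199/1540, f'=6765201/2371600, f''=7199/770, x_3 = 96886001/22172920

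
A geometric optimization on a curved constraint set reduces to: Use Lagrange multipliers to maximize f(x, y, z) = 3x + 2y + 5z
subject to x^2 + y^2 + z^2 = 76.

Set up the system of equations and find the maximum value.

Lagrange conditions: 3 = 2*lambda*x, 2 = 2*lambda*y, 5 = 2*lambda*z
So x:3 = y:2 = z:5, i.e. x = 3t, y = 2t, z = 5t
Constraint: t^2*(3^2 + 2^2 + 5^2) = 76
  t^2 * 38 = 76  =>  t = sqrt(2)
Maximum = 3*3t + 2*2t + 5*5t = 38*sqrt(2) = sqrt(2888)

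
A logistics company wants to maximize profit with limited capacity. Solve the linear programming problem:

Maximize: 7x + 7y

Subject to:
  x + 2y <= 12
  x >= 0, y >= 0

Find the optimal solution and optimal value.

The feasible region has vertices at [(0, 0), (12, 0), (0, 6)].
Checking objective 7x + 7y at each vertex:
  (0, 0): 7*0 + 7*0 = 0
  (12, 0): 7*12 + 7*0 = 84
  (0, 6): 7*0 + 7*6 = 42
Maximum is 84 at (12, 0).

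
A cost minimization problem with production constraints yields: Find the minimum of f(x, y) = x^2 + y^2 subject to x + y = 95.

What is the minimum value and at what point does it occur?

Substitute y = 95 - x into f(x,y) = x^2 + y^2:
g(x) = x^2 + (95 - x)^2 = 2x^2 - 190x + 9025
g'(x) = 4x - 190 = 0  =>  x = 95/2
y = 95 - 95/2 = 95/2
Minimum value = (95/2)^2 + (95/2)^2 = 9025/2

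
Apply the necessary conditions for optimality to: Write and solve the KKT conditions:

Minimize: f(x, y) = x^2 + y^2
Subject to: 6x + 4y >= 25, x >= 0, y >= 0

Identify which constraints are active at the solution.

KKT conditions for min x^2 + y^2 s.t. 6x + 4y >= 25, x >= 0, y >= 0:
Stationarity: 2x = mu*6 + mu_x, 2y = mu*4 + mu_y, with mu, mu_x, mu_y >= 0
Complementary slackness: mu*(6x + 4y - 25) = 0, mu_x*x = 0, mu_y*y = 0
(0, 0) is infeasible (6*0 + 4*0 < 25), so if mu = 0 stationarity would force x = mu_x/2 >= 0, y = mu_y/2 >= 0 with mu_x*x = mu_y*y = 0, i.e. x = y = 0: contradiction. Hence mu > 0 and 6x + 4y = 25 is active.
Try x > 0, y > 0 (so mu_x = mu_y = 0): x = 6*mu/2, y = 4*mu/2
Substitute: 6*(6*mu/2) + 4*(4*mu/2) = 25
  mu*52/2 = 25 => mu = 25/26
x* = 75/26 > 0, y* = 25/13 > 0, consistent with mu_x = mu_y = 0.
f is convex and the constraints are linear, so this KKT point is the global minimum.
f* = 625/52
Active constraints: 6x + 4y >= 25 (holds with equality, mu = 25/26 > 0); x >= 0 and y >= 0 are inactive (mu_x = mu_y = 0).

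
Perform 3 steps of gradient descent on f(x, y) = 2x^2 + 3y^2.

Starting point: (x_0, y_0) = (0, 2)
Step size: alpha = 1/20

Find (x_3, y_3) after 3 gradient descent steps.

f(x,y) = 2x^2 + 3y^2
grad_x = 4x + 0y, grad_y = 6y + 0x
Step 1: grad = (0, 12), (0, 7/5)
Step 2: grad = (0, 42/5), (0, 49/50)
Step 3: grad = (0, 147/25), (0, 343/500)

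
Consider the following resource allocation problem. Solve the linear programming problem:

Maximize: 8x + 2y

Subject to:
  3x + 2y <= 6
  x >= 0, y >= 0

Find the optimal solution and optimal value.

The feasible region has vertices at [(0, 0), (2, 0), (0, 3)].
Checking objective 8x + 2y at each vertex:
  (0, 0): 8*0 + 2*0 = 0
  (2, 0): 8*2 + 2*0 = 16
  (0, 3): 8*0 + 2*3 = 6
Maximum is 16 at (2, 0).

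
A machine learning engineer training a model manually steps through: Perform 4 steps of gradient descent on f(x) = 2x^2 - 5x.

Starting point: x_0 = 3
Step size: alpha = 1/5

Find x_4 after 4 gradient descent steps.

f(x) = 2x^2 - 5x, f'(x) = 4x + (-5)
Step 1: f'(3) = 7, x_1 = 3 - 1/5 * 7 = 8/5
Step 2: f'(8/5) = 7/5, x_2 = 8/5 - 1/5 * 7/5 = 33/25
Step 3: f'(33/25) = 7/25, x_3 = 33/25 - 1/5 * 7/25 = 158/125
Step 4: f'(158/125) = 7/125, x_4 = 158/125 - 1/5 * 7/125 = 783/625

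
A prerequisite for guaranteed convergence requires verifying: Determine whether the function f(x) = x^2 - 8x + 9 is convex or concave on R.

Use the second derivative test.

f(x) = x^2 - 8x + 9
f'(x) = 2x - 8
f''(x) = 2
Since f''(x) = 2 > 0 for all x, f is convex on R.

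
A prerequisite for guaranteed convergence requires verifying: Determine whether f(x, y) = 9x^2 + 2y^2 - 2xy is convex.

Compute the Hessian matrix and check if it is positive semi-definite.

f(x,y) = 9x^2 + 2y^2 - 2xy
Hessian H = [[18, -2], [-2, 4]]
trace(H) = 22, det(H) = 68
Eigenvalues: (22 +/- sqrt(212)) / 2 = 18.28, 3.72
Since both eigenvalues > 0, f is convex.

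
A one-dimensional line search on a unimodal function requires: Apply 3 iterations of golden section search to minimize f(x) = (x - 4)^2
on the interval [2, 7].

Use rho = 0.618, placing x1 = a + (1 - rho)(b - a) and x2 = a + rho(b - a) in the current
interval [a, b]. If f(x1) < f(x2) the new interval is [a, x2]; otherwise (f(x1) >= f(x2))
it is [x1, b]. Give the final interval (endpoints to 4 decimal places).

Golden section search for min of f(x) = (x - 4)^2 on [2, 7].
Each step: x1 = a + (1 - rho)(b - a), x2 = a + rho(b - a); if f(x1) < f(x2) keep [a, x2], otherwise keep [x1, b].
Step 1: [2.0000, 7.0000], x1=3.9100 (f=0.0081), x2=5.0900 (f=1.1881); f(x1) < f(x2) => keep [2.0000, 5.0900]
Step 2: [2.0000, 5.0900], x1=3.1804 (f=0.6718), x2=3.9096 (f=0.0082); f(x1) > f(x2) => keep [3.1804, 5.0900]
Step 3: [3.1804, 5.0900], x1=3.9099 (f=0.0081), x2=4.3605 (f=0.1300); f(x1) < f(x2) => keep [3.1804, 4.3605]
Final interval: [3.1804, 4.3605]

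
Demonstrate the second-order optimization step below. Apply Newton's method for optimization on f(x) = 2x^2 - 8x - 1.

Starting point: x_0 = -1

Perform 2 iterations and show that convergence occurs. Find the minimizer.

f(x) = 2x^2 - 8x - 1, f'(x) = 4x + (-8), f''(x) = 4
Step 1: f'(-1) = -12, x_1 = -1 - -12/4 = 2
Step 2: f'(2) = 0, x_2 = 2 (converged)
Newton's method converges in 1 step for quadratics.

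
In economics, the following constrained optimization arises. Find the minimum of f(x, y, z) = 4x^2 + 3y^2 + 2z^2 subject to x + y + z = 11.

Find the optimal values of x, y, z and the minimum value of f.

Using Lagrange multipliers on f = 4x^2 + 3y^2 + 2z^2 with constraint x + y + z = 11:
Conditions: 2*4*x = lambda, 2*3*y = lambda, 2*2*z = lambda
So x = lambda/8, y = lambda/6, z = lambda/4
Substituting into constraint: lambda * (13/24) = 11
lambda = 264/13
x = 33/13, y = 44/13, z = 66/13
Minimum value = 1452/13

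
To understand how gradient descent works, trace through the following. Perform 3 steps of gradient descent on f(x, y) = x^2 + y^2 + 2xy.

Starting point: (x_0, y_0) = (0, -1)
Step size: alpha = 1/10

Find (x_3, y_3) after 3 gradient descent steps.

f(x,y) = x^2 + y^2 + 2xy
grad_x = 2x + 2y, grad_y = 2y + 2x
Step 1: grad = (-2, -2), (1/5, -4/5)
Step 2: grad = (-6/5, -6/5), (8/25, -17/25)
Step 3: grad = (-18/25, -18/25), (49/125, -76/125)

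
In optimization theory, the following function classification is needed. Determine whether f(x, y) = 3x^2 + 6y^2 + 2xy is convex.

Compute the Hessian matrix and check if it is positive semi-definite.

f(x,y) = 3x^2 + 6y^2 + 2xy
Hessian H = [[6, 2], [2, 12]]
trace(H) = 18, det(H) = 68
Eigenvalues: (18 +/- sqrt(52)) / 2 = 12.61, 5.394
Since both eigenvalues > 0, f is convex.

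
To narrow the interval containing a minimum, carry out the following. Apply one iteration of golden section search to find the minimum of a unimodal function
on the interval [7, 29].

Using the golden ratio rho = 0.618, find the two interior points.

Golden section search on [7, 29].
Golden ratio rho = 0.618 (approx).
Interior points:
  x_1 = 7 + (1-0.618)*22 = 15.4040
  x_2 = 7 + 0.618*22 = 20.5960
Compare f(x_1) and f(x_2) to determine which subinterval to keep.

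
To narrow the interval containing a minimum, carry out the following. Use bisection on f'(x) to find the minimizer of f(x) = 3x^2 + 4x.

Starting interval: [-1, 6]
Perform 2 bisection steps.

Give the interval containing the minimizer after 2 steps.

Finding critical point of f(x) = 3x^2 + 4x using bisection on f'(x) = 6x + 4.
f'(x) = 0 when x = -2/3.
Starting interval: [-1, 6]
Step 1: mid = 5/2, f'(mid) = 19, new interval = [-1, 5/2]
Step 2: mid = 3/4, f'(mid) = 17/2, new interval = [-1, 3/4]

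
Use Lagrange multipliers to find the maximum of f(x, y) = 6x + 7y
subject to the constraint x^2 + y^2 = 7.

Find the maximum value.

Set up Lagrange conditions: grad f = lambda * grad g
  6 = 2*lambda*x
  7 = 2*lambda*y
From these: x/y = 6/7, so x = 6t, y = 7t for some t.
Substitute into constraint: (6t)^2 + (7t)^2 = 7
  t^2 * 85 = 7
  t = sqrt(7/85)
Maximum = 6*x + 7*y = (6^2 + 7^2)*t = 85 * sqrt(7/85) = sqrt(595)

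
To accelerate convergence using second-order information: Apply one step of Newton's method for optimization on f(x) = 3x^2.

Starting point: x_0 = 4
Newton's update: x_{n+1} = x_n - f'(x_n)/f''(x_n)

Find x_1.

f(x) = 3x^2
f'(x) = 6x + (0), f''(x) = 6
Newton step: x_1 = x_0 - f'(x_0)/f''(x_0)
f'(4) = 24
x_1 = 4 - 24/6 = 0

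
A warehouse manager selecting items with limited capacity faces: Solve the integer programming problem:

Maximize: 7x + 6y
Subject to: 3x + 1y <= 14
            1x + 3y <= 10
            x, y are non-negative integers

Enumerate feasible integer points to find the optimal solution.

Constraint 1: 3x + 1y <= 14
Constraint 2: 1x + 3y <= 10
Feasible x range (need y >= 0): 0 <= x <= min(14/3, 10/1) => x in {0, ..., 4}.
Enumerate feasible integer points row by row (the coefficient of y is 6 > 0, so for each x the largest feasible y gives the best value):
  x = 0: y <= min((14 - 3*0)/1, (10 - 1*0)/3) => y in {0, ..., 3}; best 7*0 + 6*3 = 18
  x = 1: y <= min((14 - 3*1)/1, (10 - 1*1)/3) => y in {0, ..., 3}; best 7*1 + 6*3 = 25
  x = 2: y <= min((14 - 3*2)/1, (10 - 1*2)/3) => y in {0, ..., 2}; best 7*2 + 6*2 = 26
  x = 3: y <= min((14 - 3*3)/1, (10 - 1*3)/3) => y in {0, ..., 2}; best 7*3 + 6*2 = 33
  x = 4: y <= min((14 - 3*4)/1, (10 - 1*4)/3) => y in {0, ..., 2}; best 7*4 + 6*2 = 40
The maximum 7x + 6y = 40 is achieved at x = 4, y = 2.
Check: 3*4 + 1*2 = 14 <= 14 and 1*4 + 3*2 = 10 <= 10.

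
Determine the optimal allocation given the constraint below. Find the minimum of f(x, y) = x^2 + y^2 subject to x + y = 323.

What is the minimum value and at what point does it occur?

Substitute y = 323 - x into f(x,y) = x^2 + y^2:
g(x) = x^2 + (323 - x)^2 = 2x^2 - 646x + 104329
g'(x) = 4x - 646 = 0  =>  x = 323/2
y = 323 - 323/2 = 323/2
Minimum value = (323/2)^2 + (323/2)^2 = 104329/2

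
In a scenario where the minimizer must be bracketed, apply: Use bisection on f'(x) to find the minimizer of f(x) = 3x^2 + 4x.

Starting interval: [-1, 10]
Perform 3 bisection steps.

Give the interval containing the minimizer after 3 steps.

Finding critical point of f(x) = 3x^2 + 4x using bisection on f'(x) = 6x + 4.
f'(x) = 0 when x = -2/3.
Starting interval: [-1, 10]
Step 1: mid = 9/2, f'(mid) = 31, new interval = [-1, 9/2]
Step 2: mid = 7/4, f'(mid) = 29/2, new interval = [-1, 7/4]
Step 3: mid = 3/8, f'(mid) = 25/4, new interval = [-1, 3/8]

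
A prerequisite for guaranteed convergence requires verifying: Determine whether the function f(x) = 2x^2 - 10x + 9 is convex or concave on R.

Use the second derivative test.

f(x) = 2x^2 - 10x + 9
f'(x) = 4x - 10
f''(x) = 4
Since f''(x) = 4 > 0 for all x, f is convex on R.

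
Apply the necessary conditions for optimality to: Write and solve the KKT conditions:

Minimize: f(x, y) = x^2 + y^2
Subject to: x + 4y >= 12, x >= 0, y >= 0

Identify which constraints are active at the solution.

KKT conditions for min x^2 + y^2 s.t. 1x + 4y >= 12, x >= 0, y >= 0:
Stationarity: 2x = mu*1 + mu_x, 2y = mu*4 + mu_y, with mu, mu_x, mu_y >= 0
Complementary slackness: mu*(x + 4y - 12) = 0, mu_x*x = 0, mu_y*y = 0
(0, 0) is infeasible (1*0 + 4*0 < 12), so if mu = 0 stationarity would force x = mu_x/2 >= 0, y = mu_y/2 >= 0 with mu_x*x = mu_y*y = 0, i.e. x = y = 0: contradiction. Hence mu > 0 and x + 4y = 12 is active.
Try x > 0, y > 0 (so mu_x = mu_y = 0): x = 1*mu/2, y = 4*mu/2
Substitute: 1*(1*mu/2) + 4*(4*mu/2) = 12
  mu*17/2 = 12 => mu = 24/17
x* = 12/17 > 0, y* = 48/17 > 0, consistent with mu_x = mu_y = 0.
f is convex and the constraints are linear, so this KKT point is the global minimum.
f* = 144/17
Active constraints: x + 4y >= 12 (holds with equality, mu = 24/17 > 0); x >= 0 and y >= 0 are inactive (mu_x = mu_y = 0).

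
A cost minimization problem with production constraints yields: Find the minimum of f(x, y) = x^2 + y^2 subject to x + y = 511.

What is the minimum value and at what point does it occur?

Substitute y = 511 - x into f(x,y) = x^2 + y^2:
g(x) = x^2 + (511 - x)^2 = 2x^2 - 1022x + 261121
g'(x) = 4x - 1022 = 0  =>  x = 511/2
y = 511 - 511/2 = 511/2
Minimum value = (511/2)^2 + (511/2)^2 = 261121/2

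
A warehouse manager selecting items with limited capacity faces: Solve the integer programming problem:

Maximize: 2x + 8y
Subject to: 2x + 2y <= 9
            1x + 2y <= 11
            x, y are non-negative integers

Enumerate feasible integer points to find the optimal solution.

Constraint 1: 2x + 2y <= 9
Constraint 2: 1x + 2y <= 11
Feasible x range (need y >= 0): 0 <= x <= min(9/2, 11/1) => x in {0, ..., 4}.
Enumerate feasible integer points row by row (the coefficient of y is 8 > 0, so for each x the largest feasible y gives the best value):
  x = 0: y <= min((9 - 2*0)/2, (11 - 1*0)/2) => y in {0, ..., 4}; best 2*0 + 8*4 = 32
  x = 1: y <= min((9 - 2*1)/2, (11 - 1*1)/2) => y in {0, ..., 3}; best 2*1 + 8*3 = 26
  x = 2: y <= min((9 - 2*2)/2, (11 - 1*2)/2) => y in {0, ..., 2}; best 2*2 + 8*2 = 20
  x = 3: y <= min((9 - 2*3)/2, (11 - 1*3)/2) => y in {0, ..., 1}; best 2*3 + 8*1 = 14
  x = 4: y <= min((9 - 2*4)/2, (11 - 1*4)/2) => y in {0}; best 2*4 + 8*0 = 8
The maximum 2x + 8y = 32 is achieved at x = 0, y = 4.
Check: 2*0 + 2*4 = 8 <= 9 and 1*0 + 2*4 = 8 <= 11.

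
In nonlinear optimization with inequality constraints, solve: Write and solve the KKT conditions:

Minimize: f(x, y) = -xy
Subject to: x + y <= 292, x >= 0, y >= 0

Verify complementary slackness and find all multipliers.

Problem: min -xy s.t. x + y <= 292 (multiplier lambda), x >= 0 (mu_x), y >= 0 (mu_y)
KKT stationarity: -y + lambda - mu_x = 0, -x + lambda - mu_y = 0, with lambda, mu_x, mu_y >= 0
Complementary slackness: lambda*(x + y - 292) = 0, mu_x*x = 0, mu_y*y = 0
If lambda = 0: y = -mu_x <= 0 and x = -mu_y <= 0 force x = y = 0 with f = 0; but x = y = 146 is feasible with f = -21316 < 0, so this is not the minimum. Hence lambda > 0 and x + y = 292.
Try x > 0, y > 0 (so mu_x = mu_y = 0): y = lambda, x = lambda => x = y = lambda
x + y = 292 => 2*lambda = 292 => lambda = 146
x* = y* = 146 > 0, consistent with mu_x = mu_y = 0.
(Any feasible point with x = 0 or y = 0 has f = 0 > -21316, so the minimum is not on those boundaries.)
min(-xy) = -21316 (i.e. max xy = 21316)
Multipliers: lambda = 146, mu_x = 0, mu_y = 0
Complementary slackness: lambda*(x + y - 292) = 146*(146 + 146 - 292) = 0, mu_x*x = 0*146 = 0, mu_y*y = 0*146 = 0. Satisfied.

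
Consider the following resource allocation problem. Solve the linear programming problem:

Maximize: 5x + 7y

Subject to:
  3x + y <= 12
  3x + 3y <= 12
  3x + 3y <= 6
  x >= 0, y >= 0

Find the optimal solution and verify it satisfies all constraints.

Feasible vertices: (0, 0), (0, 2), (2, 0)
Objective 5x + 7y at each vertex:
  (0, 0): 0
  (0, 2): 14
  (2, 0): 10
Maximum is 14 at (0, 2).
Verify constraints at (x, y) = (0, 2):
  3*0 + 1*2 = 2 <= 12
  3*0 + 3*2 = 6 <= 12
  3*0 + 3*2 = 6 <= 6 (active)
  x = 0 >= 0, y = 2 >= 0. All constraints satisfied.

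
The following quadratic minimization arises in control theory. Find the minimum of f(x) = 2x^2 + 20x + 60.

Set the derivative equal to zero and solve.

f(x) = 2x^2 + 20x + 60
f'(x) = 4x + (20) = 0
x = -20/4 = -5
f(-5) = 10
Since f''(x) = 4 > 0, this is a minimum.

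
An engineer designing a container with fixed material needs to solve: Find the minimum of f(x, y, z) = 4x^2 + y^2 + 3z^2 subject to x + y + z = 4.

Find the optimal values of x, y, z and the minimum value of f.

Using Lagrange multipliers on f = 4x^2 + y^2 + 3z^2 with constraint x + y + z = 4:
Conditions: 2*4*x = lambda, 2*1*y = lambda, 2*3*z = lambda
So x = lambda/8, y = lambda/2, z = lambda/6
Substituting into constraint: lambda * (19/24) = 4
lambda = 96/19
x = 12/19, y = 48/19, z = 16/19
Minimum value = 192/19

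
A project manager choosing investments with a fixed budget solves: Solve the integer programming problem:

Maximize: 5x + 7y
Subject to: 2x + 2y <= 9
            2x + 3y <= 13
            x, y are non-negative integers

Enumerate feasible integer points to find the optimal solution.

Constraint 1: 2x + 2y <= 9
Constraint 2: 2x + 3y <= 13
Feasible x range (need y >= 0): 0 <= x <= min(9/2, 13/2) => x in {0, ..., 4}.
Enumerate feasible integer points row by row (the coefficient of y is 7 > 0, so for each x the largest feasible y gives the best value):
  x = 0: y <= min((9 - 2*0)/2, (13 - 2*0)/3) => y in {0, ..., 4}; best 5*0 + 7*4 = 28
  x = 1: y <= min((9 - 2*1)/2, (13 - 2*1)/3) => y in {0, ..., 3}; best 5*1 + 7*3 = 26
  x = 2: y <= min((9 - 2*2)/2, (13 - 2*2)/3) => y in {0, ..., 2}; best 5*2 + 7*2 = 24
  x = 3: y <= min((9 - 2*3)/2, (13 - 2*3)/3) => y in {0, ..., 1}; best 5*3 + 7*1 = 22
  x = 4: y <= min((9 - 2*4)/2, (13 - 2*4)/3) => y in {0}; best 5*4 + 7*0 = 20
The maximum 5x + 7y = 28 is achieved at x = 0, y = 4.
Check: 2*0 + 2*4 = 8 <= 9 and 2*0 + 3*4 = 12 <= 13.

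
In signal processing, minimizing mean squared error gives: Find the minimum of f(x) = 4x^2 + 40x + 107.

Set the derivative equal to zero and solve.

f(x) = 4x^2 + 40x + 107
f'(x) = 8x + (40) = 0
x = -40/8 = -5
f(-5) = 7
Since f''(x) = 8 > 0, this is a minimum.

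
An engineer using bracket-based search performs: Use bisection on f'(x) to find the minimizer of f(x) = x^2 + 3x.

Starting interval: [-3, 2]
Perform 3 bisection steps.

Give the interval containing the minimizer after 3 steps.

Finding critical point of f(x) = x^2 + 3x using bisection on f'(x) = 2x + 3.
f'(x) = 0 when x = -3/2.
Starting interval: [-3, 2]
Step 1: mid = -1/2, f'(mid) = 2, new interval = [-3, -1/2]
Step 2: mid = -7/4, f'(mid) = -1/2, new interval = [-7/4, -1/2]
Step 3: mid = -9/8, f'(mid) = 3/4, new interval = [-7/4, -9/8]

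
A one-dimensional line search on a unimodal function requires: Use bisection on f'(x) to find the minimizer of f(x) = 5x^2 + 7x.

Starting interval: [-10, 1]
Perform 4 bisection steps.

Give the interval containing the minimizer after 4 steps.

Finding critical point of f(x) = 5x^2 + 7x using bisection on f'(x) = 10x + 7.
f'(x) = 0 when x = -7/10.
Starting interval: [-10, 1]
Step 1: mid = -9/2, f'(mid) = -38, new interval = [-9/2, 1]
Step 2: mid = -7/4, f'(mid) = -21/2, new interval = [-7/4, 1]
Step 3: mid = -3/8, f'(mid) = 13/4, new interval = [-7/4, -3/8]
Step 4: mid = -17/16, f'(mid) = -29/8, new interval = [-17/16, -3/8]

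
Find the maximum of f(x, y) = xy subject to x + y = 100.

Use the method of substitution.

Substitute y = 100 - x into f(x,y) = xy:
g(x) = x(100 - x) = 100x - x^2
g'(x) = 100 - 2x = 0  =>  x = 50
y = 100 - 50 = 50
Maximum value = 50 * 50 = 2500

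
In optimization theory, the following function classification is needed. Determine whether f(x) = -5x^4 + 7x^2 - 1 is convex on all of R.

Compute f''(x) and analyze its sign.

f(x) = -5x^4 + 7x^2 - 1
f'(x) = -20x^3 + 14x
f''(x) = -60x^2 + 14
f''(x) = -60x^2 + 14 -> -inf as |x| -> inf
Therefore, f is not globally convex on R.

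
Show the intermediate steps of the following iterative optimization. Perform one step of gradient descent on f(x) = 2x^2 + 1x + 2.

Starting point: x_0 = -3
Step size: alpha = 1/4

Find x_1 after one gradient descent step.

f(x) = 2x^2 + 1x + 2
f'(x) = 4x + 1
f'(-3) = 4*-3 + (1) = -11
x_1 = x_0 - alpha * f'(x_0) = -3 - 1/4 * -11 = -1/4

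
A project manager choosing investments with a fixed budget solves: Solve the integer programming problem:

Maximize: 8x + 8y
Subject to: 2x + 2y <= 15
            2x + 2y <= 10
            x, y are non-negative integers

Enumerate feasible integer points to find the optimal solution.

Constraint 1: 2x + 2y <= 15
Constraint 2: 2x + 2y <= 10
Feasible x range (need y >= 0): 0 <= x <= min(15/2, 10/2) => x in {0, ..., 5}.
Enumerate feasible integer points row by row (the coefficient of y is 8 > 0, so for each x the largest feasible y gives the best value):
  x = 0: y <= min((15 - 2*0)/2, (10 - 2*0)/2) => y in {0, ..., 5}; best 8*0 + 8*5 = 40
  x = 1: y <= min((15 - 2*1)/2, (10 - 2*1)/2) => y in {0, ..., 4}; best 8*1 + 8*4 = 40
  x = 2: y <= min((15 - 2*2)/2, (10 - 2*2)/2) => y in {0, ..., 3}; best 8*2 + 8*3 = 40
  x = 3: y <= min((15 - 2*3)/2, (10 - 2*3)/2) => y in {0, ..., 2}; best 8*3 + 8*2 = 40
  x = 4: y <= min((15 - 2*4)/2, (10 - 2*4)/2) => y in {0, ..., 1}; best 8*4 + 8*1 = 40
  x = 5: y <= min((15 - 2*5)/2, (10 - 2*5)/2) => y in {0}; best 8*5 + 8*0 = 40
The maximum 8x + 8y = 40 is achieved at x = 0, y = 5.
(The same value 40 is also attained at (1, 4), (2, 3), (3, 2), (4, 1), (5, 0).)
Check: 2*0 + 2*5 = 10 <= 15 and 2*0 + 2*5 = 10 <= 10.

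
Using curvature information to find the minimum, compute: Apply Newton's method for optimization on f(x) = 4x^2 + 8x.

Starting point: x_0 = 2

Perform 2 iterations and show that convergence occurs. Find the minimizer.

f(x) = 4x^2 + 8x, f'(x) = 8x + (8), f''(x) = 8
Step 1: f'(2) = 24, x_1 = 2 - 24/8 = -1
Step 2: f'(-1) = 0, x_2 = -1 (converged)
Newton's method converges in 1 step for quadratics.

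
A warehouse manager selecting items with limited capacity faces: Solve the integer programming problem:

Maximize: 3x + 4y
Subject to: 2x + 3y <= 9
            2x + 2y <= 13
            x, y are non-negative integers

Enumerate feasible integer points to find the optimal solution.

Constraint 1: 2x + 3y <= 9
Constraint 2: 2x + 2y <= 13
Feasible x range (need y >= 0): 0 <= x <= min(9/2, 13/2) => x in {0, ..., 4}.
Enumerate feasible integer points row by row (the coefficient of y is 4 > 0, so for each x the largest feasible y gives the best value):
  x = 0: y <= min((9 - 2*0)/3, (13 - 2*0)/2) => y in {0, ..., 3}; best 3*0 + 4*3 = 12
  x = 1: y <= min((9 - 2*1)/3, (13 - 2*1)/2) => y in {0, ..., 2}; best 3*1 + 4*2 = 11
  x = 2: y <= min((9 - 2*2)/3, (13 - 2*2)/2) => y in {0, ..., 1}; best 3*2 + 4*1 = 10
  x = 3: y <= min((9 - 2*3)/3, (13 - 2*3)/2) => y in {0, ..., 1}; best 3*3 + 4*1 = 13
  x = 4: y <= min((9 - 2*4)/3, (13 - 2*4)/2) => y in {0}; best 3*4 + 4*0 = 12
The maximum 3x + 4y = 13 is achieved at x = 3, y = 1.
Check: 2*3 + 3*1 = 9 <= 9 and 2*3 + 2*1 = 8 <= 13.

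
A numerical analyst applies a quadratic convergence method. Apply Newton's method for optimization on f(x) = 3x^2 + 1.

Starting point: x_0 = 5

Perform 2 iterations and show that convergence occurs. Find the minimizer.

f(x) = 3x^2 + 1, f'(x) = 6x + (0), f''(x) = 6
Step 1: f'(5) = 30, x_1 = 5 - 30/6 = 0
Step 2: f'(0) = 0, x_2 = 0 (converged)
Newton's method converges in 1 step for quadratics.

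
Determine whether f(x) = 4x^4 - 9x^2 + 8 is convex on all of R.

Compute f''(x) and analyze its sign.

f(x) = 4x^4 - 9x^2 + 8
f'(x) = 16x^3 + -18x
f''(x) = 48x^2 + -18
f''(0) = -18 < 0, so not convex near x = 0
Therefore, f is not globally convex on R.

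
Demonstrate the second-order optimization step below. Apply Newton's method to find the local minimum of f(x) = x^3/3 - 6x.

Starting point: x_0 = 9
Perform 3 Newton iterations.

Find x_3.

f(x) = x^3/3 - 6x
f'(x) = x^2 - 6, f''(x) = 2x
Newton update: x_{n+1} = x_n - (x_n^2 - 6)/(2*x_n)
Step 1: x_0 = 9, f'=75, f''=18, x_1 = 29/6
Step 2: x_1 = 29/6, f'=625/36, f''=29/3, x_2 = 1057/348
Step 3: x_2 = 1057/348, f'=390625/121104, f''=1057/174, x_3 = 1843873/735672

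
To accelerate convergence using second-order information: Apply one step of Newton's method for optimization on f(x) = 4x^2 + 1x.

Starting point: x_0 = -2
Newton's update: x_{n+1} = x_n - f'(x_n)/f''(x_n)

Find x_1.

f(x) = 4x^2 + 1x
f'(x) = 8x + (1), f''(x) = 8
Newton step: x_1 = x_0 - f'(x_0)/f''(x_0)
f'(-2) = -15
x_1 = -2 - -15/8 = -1/8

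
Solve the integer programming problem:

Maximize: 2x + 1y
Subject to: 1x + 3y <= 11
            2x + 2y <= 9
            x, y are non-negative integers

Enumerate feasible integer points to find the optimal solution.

Constraint 1: 1x + 3y <= 11
Constraint 2: 2x + 2y <= 9
Feasible x range (need y >= 0): 0 <= x <= min(11/1, 9/2) => x in {0, ..., 4}.
Enumerate feasible integer points row by row (the coefficient of y is 1 > 0, so for each x the largest feasible y gives the best value):
  x = 0: y <= min((11 - 1*0)/3, (9 - 2*0)/2) => y in {0, ..., 3}; best 2*0 + 1*3 = 3
  x = 1: y <= min((11 - 1*1)/3, (9 - 2*1)/2) => y in {0, ..., 3}; best 2*1 + 1*3 = 5
  x = 2: y <= min((11 - 1*2)/3, (9 - 2*2)/2) => y in {0, ..., 2}; best 2*2 + 1*2 = 6
  x = 3: y <= min((11 - 1*3)/3, (9 - 2*3)/2) => y in {0, ..., 1}; best 2*3 + 1*1 = 7
  x = 4: y <= min((11 - 1*4)/3, (9 - 2*4)/2) => y in {0}; best 2*4 + 1*0 = 8
The maximum 2x + 1y = 8 is achieved at x = 4, y = 0.
Check: 1*4 + 3*0 = 4 <= 11 and 2*4 + 2*0 = 8 <= 9.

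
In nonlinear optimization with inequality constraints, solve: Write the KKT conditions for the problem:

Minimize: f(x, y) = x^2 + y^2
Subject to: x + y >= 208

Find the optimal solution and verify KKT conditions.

KKT conditions for min x^2 + y^2 s.t. x + y >= 208:
Stationarity: 2x = mu, 2y = mu
So x = y = mu/2.
Complementary slackness: mu*(x + y - 208) = 0
Primal feasibility: x + y >= 208; dual feasibility: mu >= 0
If mu = 0 then x = y = 0, but 0 + 0 < 208 is infeasible, so the constraint is active.
Constraint active: x + y = 2*(mu/2) = 208 => mu = 208
x = y = 104, f = 21632
Verify: stationarity 2*104 = 208 = mu; primal 104 + 104 = 208 >= 208; dual mu = 208 >= 0; complementary slackness 208*(208 - 208) = 0. All KKT conditions hold.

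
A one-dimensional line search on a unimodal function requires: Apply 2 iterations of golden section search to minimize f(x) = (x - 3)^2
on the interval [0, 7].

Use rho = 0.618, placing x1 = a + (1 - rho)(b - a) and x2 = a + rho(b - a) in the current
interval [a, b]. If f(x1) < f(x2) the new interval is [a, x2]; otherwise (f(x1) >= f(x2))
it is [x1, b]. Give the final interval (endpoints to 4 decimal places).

Golden section search for min of f(x) = (x - 3)^2 on [0, 7].
Each step: x1 = a + (1 - rho)(b - a), x2 = a + rho(b - a); if f(x1) < f(x2) keep [a, x2], otherwise keep [x1, b].
Step 1: [0.0000, 7.0000], x1=2.6740 (f=0.1063), x2=4.3260 (f=1.7583); f(x1) < f(x2) => keep [0.0000, 4.3260]
Step 2: [0.0000, 4.3260], x1=1.6525 (f=1.8157), x2=2.6735 (f=0.1066); f(x1) > f(x2) => keep [1.6525, 4.3260]
Final interval: [1.6525, 4.3260]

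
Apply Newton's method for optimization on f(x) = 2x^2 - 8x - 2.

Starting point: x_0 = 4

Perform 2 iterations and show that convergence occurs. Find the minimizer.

f(x) = 2x^2 - 8x - 2, f'(x) = 4x + (-8), f''(x) = 4
Step 1: f'(4) = 8, x_1 = 4 - 8/4 = 2
Step 2: f'(2) = 0, x_2 = 2 (converged)
Newton's method converges in 1 step for quadratics.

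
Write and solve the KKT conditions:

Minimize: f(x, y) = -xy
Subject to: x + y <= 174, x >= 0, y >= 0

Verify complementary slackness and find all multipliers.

Problem: min -xy s.t. x + y <= 174 (multiplier lambda), x >= 0 (mu_x), y >= 0 (mu_y)
KKT stationarity: -y + lambda - mu_x = 0, -x + lambda - mu_y = 0, with lambda, mu_x, mu_y >= 0
Complementary slackness: lambda*(x + y - 174) = 0, mu_x*x = 0, mu_y*y = 0
If lambda = 0: y = -mu_x <= 0 and x = -mu_y <= 0 force x = y = 0 with f = 0; but x = y = 87 is feasible with f = -7569 < 0, so this is not the minimum. Hence lambda > 0 and x + y = 174.
Try x > 0, y > 0 (so mu_x = mu_y = 0): y = lambda, x = lambda => x = y = lambda
x + y = 174 => 2*lambda = 174 => lambda = 87
x* = y* = 87 > 0, consistent with mu_x = mu_y = 0.
(Any feasible point with x = 0 or y = 0 has f = 0 > -7569, so the minimum is not on those boundaries.)
min(-xy) = -7569 (i.e. max xy = 7569)
Multipliers: lambda = 87, mu_x = 0, mu_y = 0
Complementary slackness: lambda*(x + y - 174) = 87*(87 + 87 - 174) = 0, mu_x*x = 0*87 = 0, mu_y*y = 0*87 = 0. Satisfied.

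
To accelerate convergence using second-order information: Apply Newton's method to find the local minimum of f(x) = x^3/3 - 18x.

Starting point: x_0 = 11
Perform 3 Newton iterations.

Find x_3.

f(x) = x^3/3 - 18x
f'(x) = x^2 - 18, f''(x) = 2x
Newton update: x_{n+1} = x_n - (x_n^2 - 18)/(2*x_n)
Step 1: x_0 = 11, f'=103, f''=22, x_1 = 139/22
Step 2: x_1 = 139/22, f'=10609/484, f''=139/11, x_2 = 28033/6116
Step 3: x_2 = 28033/6116, f'=112550881/37405456, f''=28033/3058, x_3 = 1459147297/342899656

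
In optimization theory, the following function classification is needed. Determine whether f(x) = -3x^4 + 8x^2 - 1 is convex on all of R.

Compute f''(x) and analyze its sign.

f(x) = -3x^4 + 8x^2 - 1
f'(x) = -12x^3 + 16x
f''(x) = -36x^2 + 16
f''(x) = -36x^2 + 16 -> -inf as |x| -> inf
Therefore, f is not globally convex on R.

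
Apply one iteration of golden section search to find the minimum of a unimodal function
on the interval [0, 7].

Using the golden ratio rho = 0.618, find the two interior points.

Golden section search on [0, 7].
Golden ratio rho = 0.618 (approx).
Interior points:
  x_1 = 0 + (1-0.618)*7 = 2.6740
  x_2 = 0 + 0.618*7 = 4.3260
Compare f(x_1) and f(x_2) to determine which subinterval to keep.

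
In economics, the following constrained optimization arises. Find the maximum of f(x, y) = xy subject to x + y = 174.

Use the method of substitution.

Substitute y = 174 - x into f(x,y) = xy:
g(x) = x(174 - x) = 174x - x^2
g'(x) = 174 - 2x = 0  =>  x = 87
y = 174 - 87 = 87
Maximum value = 87 * 87 = 7569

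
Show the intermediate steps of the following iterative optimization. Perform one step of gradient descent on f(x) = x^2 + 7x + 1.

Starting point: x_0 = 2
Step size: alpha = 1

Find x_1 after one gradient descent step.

f(x) = x^2 + 7x + 1
f'(x) = 2x + 7
f'(2) = 2*2 + (7) = 11
x_1 = x_0 - alpha * f'(x_0) = 2 - 1 * 11 = -9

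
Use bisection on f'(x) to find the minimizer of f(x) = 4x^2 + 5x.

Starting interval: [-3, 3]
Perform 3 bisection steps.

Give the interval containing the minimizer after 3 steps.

Finding critical point of f(x) = 4x^2 + 5x using bisection on f'(x) = 8x + 5.
f'(x) = 0 when x = -5/8.
Starting interval: [-3, 3]
Step 1: mid = 0, f'(mid) = 5, new interval = [-3, 0]
Step 2: mid = -3/2, f'(mid) = -7, new interval = [-3/2, 0]
Step 3: mid = -3/4, f'(mid) = -1, new interval = [-3/4, 0]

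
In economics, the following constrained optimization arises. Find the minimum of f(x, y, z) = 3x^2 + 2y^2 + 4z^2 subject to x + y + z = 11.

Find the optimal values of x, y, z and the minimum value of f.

Using Lagrange multipliers on f = 3x^2 + 2y^2 + 4z^2 with constraint x + y + z = 11:
Conditions: 2*3*x = lambda, 2*2*y = lambda, 2*4*z = lambda
So x = lambda/6, y = lambda/4, z = lambda/8
Substituting into constraint: lambda * (13/24) = 11
lambda = 264/13
x = 44/13, y = 66/13, z = 33/13
Minimum value = 1452/13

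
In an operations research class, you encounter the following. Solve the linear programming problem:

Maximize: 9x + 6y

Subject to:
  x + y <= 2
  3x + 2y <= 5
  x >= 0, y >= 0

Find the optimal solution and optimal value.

Feasible vertices: (0, 0), (0, 2), (1, 1), (5/3, 0)
Objective 9x + 6y at each:
  (0, 0): 0
  (0, 2): 12
  (1, 1): 15
  (5/3, 0): 15
Maximum is 15 at (1, 1).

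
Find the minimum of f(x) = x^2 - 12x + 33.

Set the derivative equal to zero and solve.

f(x) = x^2 - 12x + 33
f'(x) = 2x + (-12) = 0
x = 12/2 = 6
f(6) = -3
Since f''(x) = 2 > 0, this is a minimum.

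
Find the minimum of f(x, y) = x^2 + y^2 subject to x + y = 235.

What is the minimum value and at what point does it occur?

Substitute y = 235 - x into f(x,y) = x^2 + y^2:
g(x) = x^2 + (235 - x)^2 = 2x^2 - 470x + 55225
g'(x) = 4x - 470 = 0  =>  x = 235/2
y = 235 - 235/2 = 235/2
Minimum value = (235/2)^2 + (235/2)^2 = 55225/2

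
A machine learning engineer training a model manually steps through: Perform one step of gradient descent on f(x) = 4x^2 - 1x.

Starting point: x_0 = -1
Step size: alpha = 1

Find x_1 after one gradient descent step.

f(x) = 4x^2 - 1x
f'(x) = 8x - 1
f'(-1) = 8*-1 + (-1) = -9
x_1 = x_0 - alpha * f'(x_0) = -1 - 1 * -9 = 8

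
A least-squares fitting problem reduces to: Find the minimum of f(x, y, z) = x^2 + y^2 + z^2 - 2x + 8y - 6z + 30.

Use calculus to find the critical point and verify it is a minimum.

f(x,y,z) = x^2 + y^2 + z^2 - 2x + 8y - 6z + 30
df/dx = 2x + (-2) = 0 => x = 1
df/dy = 2y + (8) = 0 => y = -4
df/dz = 2z + (-6) = 0 => z = 3
f(1,-4,3) = 1*(1)^2 + 1*(-4)^2 + 1*(3)^2 + -2*(1) + 8*(-4) + -6*(3) + 30 = 4
Hessian is diagonal with entries 2, 2, 2 > 0, confirmed minimum.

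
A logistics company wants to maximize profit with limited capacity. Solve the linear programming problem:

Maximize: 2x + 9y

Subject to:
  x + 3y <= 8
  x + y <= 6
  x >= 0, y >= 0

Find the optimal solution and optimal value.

Feasible vertices: (0, 0), (0, 8/3), (5, 1), (6, 0)
Objective 2x + 9y at each:
  (0, 0): 0
  (0, 8/3): 24
  (5, 1): 19
  (6, 0): 12
Maximum is 24 at (0, 8/3).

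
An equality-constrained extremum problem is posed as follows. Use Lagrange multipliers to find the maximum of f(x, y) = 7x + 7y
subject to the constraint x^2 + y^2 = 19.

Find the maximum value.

Set up Lagrange conditions: grad f = lambda * grad g
  7 = 2*lambda*x
  7 = 2*lambda*y
From these: x/y = 7/7, so x = 7t, y = 7t for some t.
Substitute into constraint: (7t)^2 + (7t)^2 = 19
  t^2 * 98 = 19
  t = sqrt(19/98)
Maximum = 7*x + 7*y = (7^2 + 7^2)*t = 98 * sqrt(19/98) = sqrt(1862)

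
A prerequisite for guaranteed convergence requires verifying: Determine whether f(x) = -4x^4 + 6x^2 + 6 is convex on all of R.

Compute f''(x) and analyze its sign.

f(x) = -4x^4 + 6x^2 + 6
f'(x) = -16x^3 + 12x
f''(x) = -48x^2 + 12
f''(x) = -48x^2 + 12 -> -inf as |x| -> inf
Therefore, f is not globally convex on R.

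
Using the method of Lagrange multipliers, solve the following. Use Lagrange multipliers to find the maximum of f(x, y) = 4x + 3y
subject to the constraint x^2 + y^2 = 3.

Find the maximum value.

Set up Lagrange conditions: grad f = lambda * grad g
  4 = 2*lambda*x
  3 = 2*lambda*y
From these: x/y = 4/3, so x = 4t, y = 3t for some t.
Substitute into constraint: (4t)^2 + (3t)^2 = 3
  t^2 * 25 = 3
  t = sqrt(3/25)
Maximum = 4*x + 3*y = (4^2 + 3^2)*t = 25 * sqrt(3/25) = sqrt(75)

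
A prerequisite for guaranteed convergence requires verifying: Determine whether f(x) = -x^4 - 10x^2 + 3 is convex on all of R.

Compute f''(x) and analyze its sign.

f(x) = -x^4 - 10x^2 + 3
f'(x) = -4x^3 + -20x
f''(x) = -12x^2 + -20
f''(x) = -12x^2 + -20 <= -20 < 0 for all x
Therefore, f is concave on R.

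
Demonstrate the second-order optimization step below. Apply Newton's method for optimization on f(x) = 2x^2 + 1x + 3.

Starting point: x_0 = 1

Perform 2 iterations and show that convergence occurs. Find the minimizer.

f(x) = 2x^2 + 1x + 3, f'(x) = 4x + (1), f''(x) = 4
Step 1: f'(1) = 5, x_1 = 1 - 5/4 = -1/4
Step 2: f'(-1/4) = 0, x_2 = -1/4 (converged)
Newton's method converges in 1 step for quadratics.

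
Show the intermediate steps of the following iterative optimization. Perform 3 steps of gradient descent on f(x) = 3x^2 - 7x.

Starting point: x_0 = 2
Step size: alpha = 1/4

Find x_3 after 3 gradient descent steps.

f(x) = 3x^2 - 7x, f'(x) = 6x + (-7)
Step 1: f'(2) = 5, x_1 = 2 - 1/4 * 5 = 3/4
Step 2: f'(3/4) = -5/2, x_2 = 3/4 - 1/4 * -5/2 = 11/8
Step 3: f'(11/8) = 5/4, x_3 = 11/8 - 1/4 * 5/4 = 17/16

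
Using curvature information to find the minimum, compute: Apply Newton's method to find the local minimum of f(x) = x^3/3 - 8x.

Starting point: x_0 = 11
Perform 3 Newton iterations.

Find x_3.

f(x) = x^3/3 - 8x
f'(x) = x^2 - 8, f''(x) = 2x
Newton update: x_{n+1} = x_n - (x_n^2 - 8)/(2*x_n)
Step 1: x_0 = 11, f'=113, f''=22, x_1 = 129/22
Step 2: x_1 = 129/22, f'=12769/484, f''=129/11, x_2 = 20513/5676
Step 3: x_2 = 20513/5676, f'=163047361/32216976, f''=20513/2838, x_3 = 678518977/232863576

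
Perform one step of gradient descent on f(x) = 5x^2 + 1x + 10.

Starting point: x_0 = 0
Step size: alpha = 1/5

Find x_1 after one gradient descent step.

f(x) = 5x^2 + 1x + 10
f'(x) = 10x + 1
f'(0) = 10*0 + (1) = 1
x_1 = x_0 - alpha * f'(x_0) = 0 - 1/5 * 1 = -1/5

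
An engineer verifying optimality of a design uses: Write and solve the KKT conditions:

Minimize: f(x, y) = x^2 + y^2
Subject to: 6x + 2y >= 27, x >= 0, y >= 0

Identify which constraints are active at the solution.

KKT conditions for min x^2 + y^2 s.t. 6x + 2y >= 27, x >= 0, y >= 0:
Stationarity: 2x = mu*6 + mu_x, 2y = mu*2 + mu_y, with mu, mu_x, mu_y >= 0
Complementary slackness: mu*(6x + 2y - 27) = 0, mu_x*x = 0, mu_y*y = 0
(0, 0) is infeasible (6*0 + 2*0 < 27), so if mu = 0 stationarity would force x = mu_x/2 >= 0, y = mu_y/2 >= 0 with mu_x*x = mu_y*y = 0, i.e. x = y = 0: contradiction. Hence mu > 0 and 6x + 2y = 27 is active.
Try x > 0, y > 0 (so mu_x = mu_y = 0): x = 6*mu/2, y = 2*mu/2
Substitute: 6*(6*mu/2) + 2*(2*mu/2) = 27
  mu*40/2 = 27 => mu = 27/20
x* = 81/20 > 0, y* = 27/20 > 0, consistent with mu_x = mu_y = 0.
f is convex and the constraints are linear, so this KKT point is the global minimum.
f* = 729/40
Active constraints: 6x + 2y >= 27 (holds with equality, mu = 27/20 > 0); x >= 0 and y >= 0 are inactive (mu_x = mu_y = 0).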